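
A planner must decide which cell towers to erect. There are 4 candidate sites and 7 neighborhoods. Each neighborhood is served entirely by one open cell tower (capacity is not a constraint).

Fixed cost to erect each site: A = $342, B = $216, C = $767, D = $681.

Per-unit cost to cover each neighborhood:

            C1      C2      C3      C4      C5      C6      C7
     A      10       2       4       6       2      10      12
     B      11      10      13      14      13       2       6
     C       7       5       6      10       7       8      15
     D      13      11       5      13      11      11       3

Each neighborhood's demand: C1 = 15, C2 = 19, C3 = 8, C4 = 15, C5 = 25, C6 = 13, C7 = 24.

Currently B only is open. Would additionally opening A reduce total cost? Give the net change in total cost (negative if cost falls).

Current service cost with {B}: 1164.
Adding A: each neighborhood re-picks its cheapest; new service cost 530, saving 634.
Extra fixed cost: 342. Net change = 342 − 634 = -292.
(Totals: 1380 → 1088.)

Yes — net change −292 (cost falls by 292).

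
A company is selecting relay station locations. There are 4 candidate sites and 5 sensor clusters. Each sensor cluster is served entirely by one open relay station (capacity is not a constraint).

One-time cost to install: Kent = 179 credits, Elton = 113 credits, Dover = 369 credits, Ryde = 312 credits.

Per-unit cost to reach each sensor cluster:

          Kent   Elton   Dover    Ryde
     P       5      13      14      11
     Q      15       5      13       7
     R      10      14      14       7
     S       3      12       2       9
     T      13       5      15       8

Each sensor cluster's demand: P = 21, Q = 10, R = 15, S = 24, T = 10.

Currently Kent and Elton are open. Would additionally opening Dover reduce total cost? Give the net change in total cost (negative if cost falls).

Current service cost with {Kent, Elton}: 427.
Adding Dover: each sensor cluster re-picks its cheapest; new service cost 403, saving 24.
Extra fixed cost: 369. Net change = 369 − 24 = 345.
(Totals: 719 → 1064.)

No — net change +345 (cost rises by 345).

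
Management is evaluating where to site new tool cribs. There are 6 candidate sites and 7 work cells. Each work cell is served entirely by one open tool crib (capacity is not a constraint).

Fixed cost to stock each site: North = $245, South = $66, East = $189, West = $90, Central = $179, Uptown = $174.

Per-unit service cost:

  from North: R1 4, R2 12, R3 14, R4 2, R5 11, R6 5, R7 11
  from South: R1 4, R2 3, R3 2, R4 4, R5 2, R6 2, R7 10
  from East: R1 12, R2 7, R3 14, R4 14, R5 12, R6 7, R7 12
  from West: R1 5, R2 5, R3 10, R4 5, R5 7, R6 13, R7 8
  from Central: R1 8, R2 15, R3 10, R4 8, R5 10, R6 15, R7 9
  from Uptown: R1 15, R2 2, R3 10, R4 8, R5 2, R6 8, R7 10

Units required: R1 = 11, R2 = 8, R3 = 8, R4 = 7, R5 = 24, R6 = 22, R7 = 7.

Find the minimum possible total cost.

Minimum total cost: 340

For any fixed open set, each work cell goes to its cheapest open site; total = fixed + service.
{South}: R1→South 4·11=44, R2→South 3·8=24, R3→South 2·8=16, R4→South 4·7=28, R5→South 2·24=48, R6→South 2·22=44, R7→South 10·7=70. Service 274; fixed 66; total 340.
{South, West}: R1→South 4·11=44, R2→South 3·8=24, R3→South 2·8=16, R4→South 4·7=28, R5→South 2·24=48, R6→South 2·22=44, R7→West 8·7=56. Service 260; fixed 156; total 416.
{South, Uptown}: service 266 + fixed 240 = 506
{North, South, East, West, Central, Uptown}: service 238 + fixed 943 = 1181
No other subset beats 340.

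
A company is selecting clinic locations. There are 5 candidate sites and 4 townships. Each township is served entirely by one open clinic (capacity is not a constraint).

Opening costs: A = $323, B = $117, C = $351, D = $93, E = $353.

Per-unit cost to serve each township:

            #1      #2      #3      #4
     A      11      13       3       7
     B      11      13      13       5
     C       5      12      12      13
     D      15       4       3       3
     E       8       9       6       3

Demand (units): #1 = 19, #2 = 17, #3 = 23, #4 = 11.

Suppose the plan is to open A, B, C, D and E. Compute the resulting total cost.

Total cost: 1502

Each township is assigned to its cheapest site among the open ones.
{A, B, C, D, E}: #1→C 5·19=95, #2→D 4·17=68, #3→A 3·23=69, #4→D 3·11=33. Service 265; fixed 1237; total 1502.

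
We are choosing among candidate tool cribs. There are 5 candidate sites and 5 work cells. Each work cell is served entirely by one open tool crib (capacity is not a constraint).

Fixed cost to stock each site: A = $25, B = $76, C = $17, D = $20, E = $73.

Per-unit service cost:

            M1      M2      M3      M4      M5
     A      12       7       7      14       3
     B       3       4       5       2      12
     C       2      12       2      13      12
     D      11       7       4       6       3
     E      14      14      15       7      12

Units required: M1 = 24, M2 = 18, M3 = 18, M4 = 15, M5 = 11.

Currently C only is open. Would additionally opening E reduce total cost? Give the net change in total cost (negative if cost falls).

Yes — net change −17 (cost falls by 17).

Current service cost with {C}: 627.
Adding E: each work cell re-picks its cheapest; new service cost 537, saving 90.
Extra fixed cost: 73. Net change = 73 − 90 = -17.
(Totals: 644 → 627.)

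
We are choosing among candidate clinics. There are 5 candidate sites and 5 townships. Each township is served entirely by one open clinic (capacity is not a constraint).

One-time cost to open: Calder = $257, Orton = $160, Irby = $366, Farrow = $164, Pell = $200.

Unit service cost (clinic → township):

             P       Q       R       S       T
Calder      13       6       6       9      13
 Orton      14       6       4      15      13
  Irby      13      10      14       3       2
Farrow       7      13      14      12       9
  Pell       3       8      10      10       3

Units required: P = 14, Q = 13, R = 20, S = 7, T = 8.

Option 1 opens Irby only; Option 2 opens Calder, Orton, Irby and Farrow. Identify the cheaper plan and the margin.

Option 1 is cheaper by 245.

Option 1: {Irby}: P→Irby 13·14=182, Q→Irby 10·13=130, R→Irby 14·20=280, S→Irby 3·7=21, T→Irby 2·8=16. Service 629; fixed 366; total 995.
Option 2: {Calder, Orton, Irby, Farrow}: P→Farrow 7·14=98, Q→Calder 6·13=78, R→Orton 4·20=80, S→Irby 3·7=21, T→Irby 2·8=16. Service 293; fixed 947; total 1240.
Difference: |995 − 1240| = 245.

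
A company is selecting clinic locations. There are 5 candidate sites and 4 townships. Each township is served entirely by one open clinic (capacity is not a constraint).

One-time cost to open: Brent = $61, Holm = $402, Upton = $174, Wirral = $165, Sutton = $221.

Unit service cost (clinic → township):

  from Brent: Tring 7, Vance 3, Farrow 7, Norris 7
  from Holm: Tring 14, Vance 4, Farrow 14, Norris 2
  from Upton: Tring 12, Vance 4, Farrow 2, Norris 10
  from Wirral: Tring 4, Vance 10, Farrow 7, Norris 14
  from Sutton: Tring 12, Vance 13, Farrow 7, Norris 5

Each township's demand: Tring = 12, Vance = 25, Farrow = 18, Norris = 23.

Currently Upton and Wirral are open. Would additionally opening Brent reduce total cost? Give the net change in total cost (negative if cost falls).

Yes — net change −33 (cost falls by 33).

Current service cost with {Upton, Wirral}: 414.
Adding Brent: each township re-picks its cheapest; new service cost 320, saving 94.
Extra fixed cost: 61. Net change = 61 − 94 = -33.
(Totals: 753 → 720.)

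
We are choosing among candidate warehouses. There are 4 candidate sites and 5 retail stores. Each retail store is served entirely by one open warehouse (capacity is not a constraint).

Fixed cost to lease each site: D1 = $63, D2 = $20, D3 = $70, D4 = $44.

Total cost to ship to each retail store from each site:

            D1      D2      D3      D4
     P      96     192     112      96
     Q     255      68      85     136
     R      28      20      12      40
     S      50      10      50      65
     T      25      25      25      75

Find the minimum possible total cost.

For any fixed open set, each retail store goes to its cheapest open site; total = fixed + service.
{D2, D4}: P→D4 96, Q→D2 68, R→D2 20, S→D2 10, T→D2 25. Service 219; fixed 64; total 283.
{D1, D2}: service 219 + fixed 83 = 302
{D2, D3}: service 227 + fixed 90 = 317
{D1, D2, D3, D4}: service 211 + fixed 197 = 408
(All 15 nonempty subsets were checked; D2 and D4 is lowest.)

Minimum total cost: 283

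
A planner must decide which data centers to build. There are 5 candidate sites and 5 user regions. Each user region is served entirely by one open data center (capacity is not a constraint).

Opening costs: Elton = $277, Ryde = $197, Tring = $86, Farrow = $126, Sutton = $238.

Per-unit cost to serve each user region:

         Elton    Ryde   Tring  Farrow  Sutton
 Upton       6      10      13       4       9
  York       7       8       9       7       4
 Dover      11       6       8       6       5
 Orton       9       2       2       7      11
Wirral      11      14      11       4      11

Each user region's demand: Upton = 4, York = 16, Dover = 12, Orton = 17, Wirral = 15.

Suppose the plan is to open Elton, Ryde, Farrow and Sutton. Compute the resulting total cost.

Total cost: 1072

Each user region is assigned to its cheapest site among the open ones.
{Elton, Ryde, Farrow, Sutton}: Upton→Farrow 4·4=16, York→Sutton 4·16=64, Dover→Sutton 5·12=60, Orton→Ryde 2·17=34, Wirral→Farrow 4·15=60. Service 234; fixed 838; total 1072.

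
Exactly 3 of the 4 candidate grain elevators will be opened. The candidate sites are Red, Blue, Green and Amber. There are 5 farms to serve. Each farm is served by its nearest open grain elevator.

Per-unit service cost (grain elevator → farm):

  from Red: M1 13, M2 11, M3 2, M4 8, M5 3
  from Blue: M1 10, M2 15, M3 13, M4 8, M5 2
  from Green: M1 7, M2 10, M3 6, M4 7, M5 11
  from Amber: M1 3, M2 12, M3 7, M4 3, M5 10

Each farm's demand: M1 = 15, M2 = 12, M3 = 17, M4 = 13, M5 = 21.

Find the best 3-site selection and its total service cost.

With exactly 3 open, each farm uses its cheapest among the chosen.
{Red, Blue, Amber}: M1→Amber 3·15=45, M2→Red 11·12=132, M3→Red 2·17=34, M4→Amber 3·13=39, M5→Blue 2·21=42. Service cost 292.
{Red, Green, Amber}: service cost 301
{Blue, Green, Amber}: service cost 348
Among all 4 size-3 choices, {Red, Blue, Amber} is lowest.

Choose Red, Blue and Amber; total service cost 292.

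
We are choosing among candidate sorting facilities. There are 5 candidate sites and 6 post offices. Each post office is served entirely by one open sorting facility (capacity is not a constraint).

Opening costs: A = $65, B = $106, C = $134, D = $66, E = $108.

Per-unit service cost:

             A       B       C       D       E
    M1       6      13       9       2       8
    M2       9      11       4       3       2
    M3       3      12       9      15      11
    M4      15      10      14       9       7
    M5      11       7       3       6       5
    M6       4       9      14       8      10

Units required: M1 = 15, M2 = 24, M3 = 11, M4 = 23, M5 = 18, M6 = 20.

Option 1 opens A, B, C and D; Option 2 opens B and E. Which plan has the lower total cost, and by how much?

Option 1: {A, B, C, D}: M1→D 2·15=30, M2→D 3·24=72, M3→A 3·11=33, M4→D 9·23=207, M5→C 3·18=54, M6→A 4·20=80. Service 476; fixed 371; total 847.
Option 2: {B, E}: M1→E 8·15=120, M2→E 2·24=48, M3→E 11·11=121, M4→E 7·23=161, M5→E 5·18=90, M6→B 9·20=180. Service 720; fixed 214; total 934.
Difference: |847 − 934| = 87.

Option 1 is cheaper by 87.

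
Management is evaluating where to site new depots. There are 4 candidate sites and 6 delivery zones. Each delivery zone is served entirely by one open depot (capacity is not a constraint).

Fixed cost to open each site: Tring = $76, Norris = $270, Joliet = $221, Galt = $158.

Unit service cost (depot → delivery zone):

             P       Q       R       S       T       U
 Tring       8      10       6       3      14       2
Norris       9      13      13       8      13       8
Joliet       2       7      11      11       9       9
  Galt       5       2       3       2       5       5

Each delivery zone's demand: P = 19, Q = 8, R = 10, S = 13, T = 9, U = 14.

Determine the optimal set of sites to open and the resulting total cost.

Open Galt only; minimum total cost 440.

For any fixed open set, each delivery zone goes to its cheapest open site; total = fixed + service.
{Galt}: P→Galt 5·19=95, Q→Galt 2·8=16, R→Galt 3·10=30, S→Galt 2·13=26, T→Galt 5·9=45, U→Galt 5·14=70. Service 282; fixed 158; total 440.
{Tring, Galt}: P→Galt 5·19=95, Q→Galt 2·8=16, R→Galt 3·10=30, S→Galt 2·13=26, T→Galt 5·9=45, U→Tring 2·14=28. Service 240; fixed 234; total 474.
{Tring}: service 485 + fixed 76 = 561
{Tring, Norris, Joliet, Galt}: service 183 + fixed 725 = 908
No other subset beats 440.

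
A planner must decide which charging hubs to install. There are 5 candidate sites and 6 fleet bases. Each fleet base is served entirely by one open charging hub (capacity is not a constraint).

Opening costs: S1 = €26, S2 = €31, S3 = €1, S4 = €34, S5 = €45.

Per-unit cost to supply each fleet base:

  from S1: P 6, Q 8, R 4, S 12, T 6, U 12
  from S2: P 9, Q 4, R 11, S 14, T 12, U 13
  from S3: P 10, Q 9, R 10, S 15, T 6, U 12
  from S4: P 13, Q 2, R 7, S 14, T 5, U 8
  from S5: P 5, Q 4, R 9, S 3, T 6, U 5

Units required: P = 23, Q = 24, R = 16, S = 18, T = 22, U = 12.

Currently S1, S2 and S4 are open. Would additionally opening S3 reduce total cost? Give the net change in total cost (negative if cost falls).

No — net change +1 (cost rises by 1).

Current service cost with {S1, S2, S4}: 672.
Adding S3: each fleet base re-picks its cheapest; new service cost 672, saving 0.
Extra fixed cost: 1. Net change = 1 − 0 = 1.
(Totals: 763 → 764.)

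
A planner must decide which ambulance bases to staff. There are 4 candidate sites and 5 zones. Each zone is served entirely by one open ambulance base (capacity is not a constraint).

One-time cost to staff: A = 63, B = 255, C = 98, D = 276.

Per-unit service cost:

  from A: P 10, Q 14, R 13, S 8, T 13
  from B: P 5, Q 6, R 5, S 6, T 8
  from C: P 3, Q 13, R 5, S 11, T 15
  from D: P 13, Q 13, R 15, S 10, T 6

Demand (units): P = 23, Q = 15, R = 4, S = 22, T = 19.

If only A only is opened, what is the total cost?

Total cost: 978

Each zone is assigned to its cheapest site among the open ones.
{A}: P→A 10·23=230, Q→A 14·15=210, R→A 13·4=52, S→A 8·22=176, T→A 13·19=247. Service 915; fixed 63; total 978.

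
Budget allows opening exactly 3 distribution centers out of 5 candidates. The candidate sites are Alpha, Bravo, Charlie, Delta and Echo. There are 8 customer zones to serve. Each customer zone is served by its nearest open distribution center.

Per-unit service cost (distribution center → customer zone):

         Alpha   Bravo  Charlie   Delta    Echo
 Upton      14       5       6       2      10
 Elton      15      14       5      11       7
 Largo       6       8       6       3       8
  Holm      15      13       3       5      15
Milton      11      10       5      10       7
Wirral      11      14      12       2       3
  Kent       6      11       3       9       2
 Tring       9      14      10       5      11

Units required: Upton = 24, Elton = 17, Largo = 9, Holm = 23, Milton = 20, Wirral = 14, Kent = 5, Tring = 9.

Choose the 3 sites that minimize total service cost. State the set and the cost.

Choose Charlie, Delta and Echo; total service cost 412.

With exactly 3 open, each customer zone uses its cheapest among the chosen.
{Charlie, Delta, Echo}: Upton→Delta 2·24=48, Elton→Charlie 5·17=85, Largo→Delta 3·9=27, Holm→Charlie 3·23=69, Milton→Charlie 5·20=100, Wirral→Delta 2·14=28, Kent→Echo 2·5=10, Tring→Delta 5·9=45. Service cost 412.
{Alpha, Charlie, Delta}: service cost 417
{Bravo, Charlie, Delta}: service cost 417
Among all 10 size-3 choices, {Charlie, Delta, Echo} is lowest.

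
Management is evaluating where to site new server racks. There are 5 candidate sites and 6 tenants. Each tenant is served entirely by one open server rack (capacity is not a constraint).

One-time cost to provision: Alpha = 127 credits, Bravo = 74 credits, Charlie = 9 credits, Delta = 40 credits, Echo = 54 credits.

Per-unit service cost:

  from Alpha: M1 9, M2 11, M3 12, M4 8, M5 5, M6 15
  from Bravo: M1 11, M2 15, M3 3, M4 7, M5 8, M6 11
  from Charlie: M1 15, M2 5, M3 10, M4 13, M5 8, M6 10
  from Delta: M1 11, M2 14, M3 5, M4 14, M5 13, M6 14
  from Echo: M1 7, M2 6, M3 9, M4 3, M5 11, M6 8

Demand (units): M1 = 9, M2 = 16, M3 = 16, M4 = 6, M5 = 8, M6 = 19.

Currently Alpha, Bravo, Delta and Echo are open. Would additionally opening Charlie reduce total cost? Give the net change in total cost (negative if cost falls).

Current service cost with {Alpha, Bravo, Delta, Echo}: 417.
Adding Charlie: each tenant re-picks its cheapest; new service cost 401, saving 16.
Extra fixed cost: 9. Net change = 9 − 16 = -7.
(Totals: 712 → 705.)

Yes — net change −7 (cost falls by 7).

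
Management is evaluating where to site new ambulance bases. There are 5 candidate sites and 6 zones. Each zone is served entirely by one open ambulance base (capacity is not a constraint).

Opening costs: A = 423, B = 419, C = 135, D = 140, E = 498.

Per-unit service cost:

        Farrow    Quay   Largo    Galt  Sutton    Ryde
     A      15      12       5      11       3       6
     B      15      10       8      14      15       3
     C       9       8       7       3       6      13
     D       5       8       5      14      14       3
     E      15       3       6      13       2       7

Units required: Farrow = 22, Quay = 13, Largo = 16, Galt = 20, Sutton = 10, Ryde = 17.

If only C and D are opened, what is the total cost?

Each zone is assigned to its cheapest site among the open ones.
{C, D}: Farrow→D 5·22=110, Quay→C 8·13=104, Largo→D 5·16=80, Galt→C 3·20=60, Sutton→C 6·10=60, Ryde→D 3·17=51. Service 465; fixed 275; total 740.

Total cost: 740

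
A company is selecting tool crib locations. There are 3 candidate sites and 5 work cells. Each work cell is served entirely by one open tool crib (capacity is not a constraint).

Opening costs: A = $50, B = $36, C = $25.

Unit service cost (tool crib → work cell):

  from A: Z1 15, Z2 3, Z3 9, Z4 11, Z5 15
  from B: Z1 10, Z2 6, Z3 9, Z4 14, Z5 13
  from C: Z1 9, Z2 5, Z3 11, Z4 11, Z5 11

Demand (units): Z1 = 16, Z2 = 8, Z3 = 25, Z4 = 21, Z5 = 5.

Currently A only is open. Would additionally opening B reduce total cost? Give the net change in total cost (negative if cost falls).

Yes — net change −54 (cost falls by 54).

Current service cost with {A}: 795.
Adding B: each work cell re-picks its cheapest; new service cost 705, saving 90.
Extra fixed cost: 36. Net change = 36 − 90 = -54.
(Totals: 845 → 791.)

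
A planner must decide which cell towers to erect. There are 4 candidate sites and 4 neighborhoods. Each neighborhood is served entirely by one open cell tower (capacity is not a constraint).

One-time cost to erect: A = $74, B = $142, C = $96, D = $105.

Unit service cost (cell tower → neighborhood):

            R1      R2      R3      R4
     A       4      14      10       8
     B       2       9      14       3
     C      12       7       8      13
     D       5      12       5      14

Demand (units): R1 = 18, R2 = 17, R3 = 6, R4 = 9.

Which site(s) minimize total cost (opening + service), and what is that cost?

For any fixed open set, each neighborhood goes to its cheapest open site; total = fixed + service.
{B}: R1→B 2·18=36, R2→B 9·17=153, R3→B 14·6=84, R4→B 3·9=27. Service 300; fixed 142; total 442.
{B, C}: R1→B 2·18=36, R2→C 7·17=119, R3→C 8·6=48, R4→B 3·9=27. Service 230; fixed 238; total 468.
{A, C}: service 311 + fixed 170 = 481
{A, B, C, D}: service 212 + fixed 417 = 629
(All 15 nonempty subsets were checked; B only is lowest.)

Open B only; minimum total cost 442.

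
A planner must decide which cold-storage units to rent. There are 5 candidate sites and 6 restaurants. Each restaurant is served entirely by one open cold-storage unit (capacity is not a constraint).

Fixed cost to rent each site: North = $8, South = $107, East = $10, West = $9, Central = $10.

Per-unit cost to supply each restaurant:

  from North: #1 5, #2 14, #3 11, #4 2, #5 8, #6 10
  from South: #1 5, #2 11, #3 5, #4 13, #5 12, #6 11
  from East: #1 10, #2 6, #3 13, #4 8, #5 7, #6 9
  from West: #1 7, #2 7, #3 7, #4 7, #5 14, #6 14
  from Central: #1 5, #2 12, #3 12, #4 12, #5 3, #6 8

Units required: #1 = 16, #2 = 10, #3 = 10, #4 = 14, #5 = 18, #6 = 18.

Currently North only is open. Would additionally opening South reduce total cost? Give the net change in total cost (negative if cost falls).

No — net change +17 (cost rises by 17).

Current service cost with {North}: 682.
Adding South: each restaurant re-picks its cheapest; new service cost 592, saving 90.
Extra fixed cost: 107. Net change = 107 − 90 = 17.
(Totals: 690 → 707.)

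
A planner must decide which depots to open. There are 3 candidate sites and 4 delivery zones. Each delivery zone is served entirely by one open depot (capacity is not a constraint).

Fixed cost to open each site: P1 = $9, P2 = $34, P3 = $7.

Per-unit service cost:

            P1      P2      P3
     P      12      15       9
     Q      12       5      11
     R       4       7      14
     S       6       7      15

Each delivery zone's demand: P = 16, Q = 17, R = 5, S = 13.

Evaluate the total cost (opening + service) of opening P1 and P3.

Total cost: 445

Each delivery zone is assigned to its cheapest site among the open ones.
{P1, P3}: P→P3 9·16=144, Q→P3 11·17=187, R→P1 4·5=20, S→P1 6·13=78. Service 429; fixed 16; total 445.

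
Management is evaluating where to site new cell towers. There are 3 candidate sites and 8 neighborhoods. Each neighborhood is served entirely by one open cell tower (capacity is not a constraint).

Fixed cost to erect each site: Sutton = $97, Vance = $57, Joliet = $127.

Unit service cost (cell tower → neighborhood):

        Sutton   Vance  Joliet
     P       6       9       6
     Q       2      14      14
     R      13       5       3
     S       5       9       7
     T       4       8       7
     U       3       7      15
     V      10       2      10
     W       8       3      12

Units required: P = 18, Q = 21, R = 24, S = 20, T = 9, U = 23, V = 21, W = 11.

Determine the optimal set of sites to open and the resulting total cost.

Open Sutton and Vance; minimum total cost 704.

For any fixed open set, each neighborhood goes to its cheapest open site; total = fixed + service.
{Sutton, Vance}: P→Sutton 6·18=108, Q→Sutton 2·21=42, R→Vance 5·24=120, S→Sutton 5·20=100, T→Sutton 4·9=36, U→Sutton 3·23=69, V→Vance 2·21=42, W→Vance 3·11=33. Service 550; fixed 154; total 704.
{Sutton, Vance, Joliet}: service 502 + fixed 281 = 783
{Sutton, Joliet}: service 725 + fixed 224 = 949
{Vance}: P→Vance 9·18=162, Q→Vance 14·21=294, R→Vance 5·24=120, S→Vance 9·20=180, T→Vance 8·9=72, U→Vance 7·23=161, V→Vance 2·21=42, W→Vance 3·11=33. Service 1064; fixed 57; total 1121.
No other subset beats 704.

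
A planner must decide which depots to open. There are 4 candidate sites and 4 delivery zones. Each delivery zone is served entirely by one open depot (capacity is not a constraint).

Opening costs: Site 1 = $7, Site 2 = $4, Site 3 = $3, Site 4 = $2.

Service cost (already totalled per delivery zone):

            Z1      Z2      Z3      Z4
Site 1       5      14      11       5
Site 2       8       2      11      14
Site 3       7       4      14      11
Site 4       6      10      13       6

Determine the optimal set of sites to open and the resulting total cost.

For any fixed open set, each delivery zone goes to its cheapest open site; total = fixed + service.
{Site 2, Site 4}: Z1→Site 4 6, Z2→Site 2 2, Z3→Site 2 11, Z4→Site 4 6. Service 25; fixed 6; total 31.
{Site 1, Site 2}: Z1→Site 1 5, Z2→Site 2 2, Z3→Site 1 11, Z4→Site 1 5. Service 23; fixed 11; total 34.
{Site 2, Site 3, Site 4}: service 25 + fixed 9 = 34
{Site 1, Site 2, Site 3, Site 4}: service 23 + fixed 16 = 39
No other subset beats 31.

Open Site 2 and Site 4; minimum total cost 31.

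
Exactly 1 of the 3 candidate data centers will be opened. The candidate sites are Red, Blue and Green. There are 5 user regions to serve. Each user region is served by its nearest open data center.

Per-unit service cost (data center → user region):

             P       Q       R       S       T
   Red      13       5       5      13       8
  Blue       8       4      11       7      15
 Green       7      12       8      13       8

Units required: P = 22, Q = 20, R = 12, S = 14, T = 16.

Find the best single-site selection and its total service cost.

Choose Blue only; total service cost 726.

With exactly 1 open, each user region uses its cheapest among the chosen.
{Blue}: P→Blue 8·22=176, Q→Blue 4·20=80, R→Blue 11·12=132, S→Blue 7·14=98, T→Blue 15·16=240. Service cost 726.
{Red}: service cost 756
{Green}: service cost 800
Among all 3 size-1 choices, {Blue} is lowest.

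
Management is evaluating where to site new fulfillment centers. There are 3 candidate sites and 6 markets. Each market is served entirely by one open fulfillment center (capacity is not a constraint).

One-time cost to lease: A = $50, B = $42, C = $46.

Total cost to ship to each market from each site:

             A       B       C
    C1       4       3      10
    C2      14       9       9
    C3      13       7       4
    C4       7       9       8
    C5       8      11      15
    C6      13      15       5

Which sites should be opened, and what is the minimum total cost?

Open B only; minimum total cost 96.

For any fixed open set, each market goes to its cheapest open site; total = fixed + service.
{B}: C1→B 3, C2→B 9, C3→B 7, C4→B 9, C5→B 11, C6→B 15. Service 54; fixed 42; total 96.
{C}: service 51 + fixed 46 = 97
{A}: C1→A 4, C2→A 14, C3→A 13, C4→A 7, C5→A 8, C6→A 13. Service 59; fixed 50; total 109.
{A, B, C}: C1→B 3, C2→B 9, C3→C 4, C4→A 7, C5→A 8, C6→C 5. Service 36; fixed 138; total 174.
(All 7 nonempty subsets were checked; B only is lowest.)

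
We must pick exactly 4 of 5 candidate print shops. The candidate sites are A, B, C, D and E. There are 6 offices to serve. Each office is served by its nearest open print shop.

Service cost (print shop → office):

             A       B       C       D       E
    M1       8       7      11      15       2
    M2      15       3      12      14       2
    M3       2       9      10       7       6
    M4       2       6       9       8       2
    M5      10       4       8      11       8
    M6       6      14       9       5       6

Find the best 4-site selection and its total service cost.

With exactly 4 open, each office uses its cheapest among the chosen.
{A, B, D, E}: M1→E 2, M2→E 2, M3→A 2, M4→A 2, M5→B 4, M6→D 5. Service cost 17.
{A, B, C, E}: service cost 18
{A, C, D, E}: service cost 21
Among all 5 size-4 choices, {A, B, D, E} is lowest.

Choose A, B, D and E; total service cost 17.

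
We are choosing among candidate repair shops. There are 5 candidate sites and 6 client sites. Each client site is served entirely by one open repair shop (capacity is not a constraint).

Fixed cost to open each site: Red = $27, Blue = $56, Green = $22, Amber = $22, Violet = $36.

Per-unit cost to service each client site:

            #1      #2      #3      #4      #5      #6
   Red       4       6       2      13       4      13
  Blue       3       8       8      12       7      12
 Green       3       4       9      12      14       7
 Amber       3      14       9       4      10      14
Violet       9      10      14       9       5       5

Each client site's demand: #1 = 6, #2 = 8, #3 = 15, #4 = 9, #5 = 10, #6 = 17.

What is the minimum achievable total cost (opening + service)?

Minimum total cost: 342

For any fixed open set, each client site goes to its cheapest open site; total = fixed + service.
{Red, Amber, Violet}: #1→Amber 3·6=18, #2→Red 6·8=48, #3→Red 2·15=30, #4→Amber 4·9=36, #5→Red 4·10=40, #6→Violet 5·17=85. Service 257; fixed 85; total 342.
{Red, Green, Amber}: #1→Green 3·6=18, #2→Green 4·8=32, #3→Red 2·15=30, #4→Amber 4·9=36, #5→Red 4·10=40, #6→Green 7·17=119. Service 275; fixed 71; total 346.
{Red, Green, Amber, Violet}: service 241 + fixed 107 = 348
{Red, Blue, Green, Amber, Violet}: service 241 + fixed 163 = 404
No other subset beats 342.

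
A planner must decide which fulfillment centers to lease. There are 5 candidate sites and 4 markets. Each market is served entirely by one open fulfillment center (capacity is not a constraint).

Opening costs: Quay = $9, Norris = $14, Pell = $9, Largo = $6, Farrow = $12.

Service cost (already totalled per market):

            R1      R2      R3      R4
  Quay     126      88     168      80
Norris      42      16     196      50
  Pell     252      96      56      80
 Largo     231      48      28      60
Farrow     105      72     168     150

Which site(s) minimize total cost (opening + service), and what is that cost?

For any fixed open set, each market goes to its cheapest open site; total = fixed + service.
{Norris, Largo}: R1→Norris 42, R2→Norris 16, R3→Largo 28, R4→Norris 50. Service 136; fixed 20; total 156.
{Quay, Norris, Largo}: service 136 + fixed 29 = 165
{Norris, Pell, Largo}: service 136 + fixed 29 = 165
{Quay, Norris, Pell, Largo, Farrow}: R1→Norris 42, R2→Norris 16, R3→Largo 28, R4→Norris 50. Service 136; fixed 50; total 186.
No other subset beats 156.

Open Norris and Largo; minimum total cost 156.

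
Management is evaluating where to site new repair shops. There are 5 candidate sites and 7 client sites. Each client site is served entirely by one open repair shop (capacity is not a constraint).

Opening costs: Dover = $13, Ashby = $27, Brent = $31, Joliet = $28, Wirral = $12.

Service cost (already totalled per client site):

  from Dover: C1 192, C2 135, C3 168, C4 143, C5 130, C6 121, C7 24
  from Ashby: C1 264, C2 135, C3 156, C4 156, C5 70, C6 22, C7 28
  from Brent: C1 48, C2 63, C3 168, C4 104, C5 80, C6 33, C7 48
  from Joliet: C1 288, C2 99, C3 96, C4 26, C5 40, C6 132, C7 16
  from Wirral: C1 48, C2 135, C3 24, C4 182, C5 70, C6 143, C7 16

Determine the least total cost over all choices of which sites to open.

For any fixed open set, each client site goes to its cheapest open site; total = fixed + service.
{Brent, Joliet, Wirral}: C1→Brent 48, C2→Brent 63, C3→Wirral 24, C4→Joliet 26, C5→Joliet 40, C6→Brent 33, C7→Joliet 16. Service 250; fixed 71; total 321.
{Dover, Brent, Joliet, Wirral}: C1→Brent 48, C2→Brent 63, C3→Wirral 24, C4→Joliet 26, C5→Joliet 40, C6→Brent 33, C7→Joliet 16. Service 250; fixed 84; total 334.
{Ashby, Brent, Joliet, Wirral}: service 239 + fixed 98 = 337
{Dover, Ashby, Brent, Joliet, Wirral}: service 239 + fixed 111 = 350
No other subset beats 321.

Minimum total cost: 321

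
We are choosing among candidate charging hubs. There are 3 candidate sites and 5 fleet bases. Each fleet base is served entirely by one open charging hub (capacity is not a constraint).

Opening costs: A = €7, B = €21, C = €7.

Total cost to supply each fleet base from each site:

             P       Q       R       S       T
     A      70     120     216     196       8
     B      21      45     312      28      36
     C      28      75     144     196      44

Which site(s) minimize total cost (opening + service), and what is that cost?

For any fixed open set, each fleet base goes to its cheapest open site; total = fixed + service.
{A, B, C}: P→B 21, Q→B 45, R→C 144, S→B 28, T→A 8. Service 246; fixed 35; total 281.
{B, C}: P→B 21, Q→B 45, R→C 144, S→B 28, T→B 36. Service 274; fixed 28; total 302.
{A, B}: P→B 21, Q→B 45, R→A 216, S→B 28, T→A 8. Service 318; fixed 28; total 346.
{A}: service 610 + fixed 7 = 617
No other subset beats 281.

Open A, B and C; minimum total cost 281.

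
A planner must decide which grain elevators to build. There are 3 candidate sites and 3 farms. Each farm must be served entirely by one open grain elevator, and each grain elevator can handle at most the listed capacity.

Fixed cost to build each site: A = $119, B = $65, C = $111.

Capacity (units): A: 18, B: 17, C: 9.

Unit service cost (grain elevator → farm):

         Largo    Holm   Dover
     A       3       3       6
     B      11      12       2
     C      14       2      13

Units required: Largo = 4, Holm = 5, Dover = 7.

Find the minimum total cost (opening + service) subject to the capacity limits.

Open {B}: Largo→B 11·4=44, Holm→B 12·5=60, Dover→B 2·7=14.
Loads: B carries 16/17. Service 118; fixed 65; total 183.
Next best feasible plan costs 188.

Minimum total cost: 183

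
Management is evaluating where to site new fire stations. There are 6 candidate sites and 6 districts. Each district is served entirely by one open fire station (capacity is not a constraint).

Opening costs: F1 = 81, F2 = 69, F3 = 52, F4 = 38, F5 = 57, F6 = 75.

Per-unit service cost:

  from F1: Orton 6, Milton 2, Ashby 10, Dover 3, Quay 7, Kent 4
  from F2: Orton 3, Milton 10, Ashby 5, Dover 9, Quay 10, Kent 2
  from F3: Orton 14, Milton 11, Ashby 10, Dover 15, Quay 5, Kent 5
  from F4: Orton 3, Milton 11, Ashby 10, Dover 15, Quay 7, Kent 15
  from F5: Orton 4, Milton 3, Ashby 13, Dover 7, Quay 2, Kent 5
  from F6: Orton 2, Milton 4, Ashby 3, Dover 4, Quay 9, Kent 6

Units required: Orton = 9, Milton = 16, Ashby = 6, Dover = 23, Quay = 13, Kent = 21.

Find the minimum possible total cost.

For any fixed open set, each district goes to its cheapest open site; total = fixed + service.
{F1, F2, F5}: Orton→F2 3·9=27, Milton→F1 2·16=32, Ashby→F2 5·6=30, Dover→F1 3·23=69, Quay→F5 2·13=26, Kent→F2 2·21=42. Service 226; fixed 207; total 433.
{F5, F6}: Orton→F6 2·9=18, Milton→F5 3·16=48, Ashby→F6 3·6=18, Dover→F6 4·23=92, Quay→F5 2·13=26, Kent→F5 5·21=105. Service 307; fixed 132; total 439.
{F1, F2}: service 291 + fixed 150 = 441
{F1, F2, F3, F4, F5, F6}: Orton→F6 2·9=18, Milton→F1 2·16=32, Ashby→F6 3·6=18, Dover→F1 3·23=69, Quay→F5 2·13=26, Kent→F2 2·21=42. Service 205; fixed 372; total 577.
No other subset beats 433.

Minimum total cost: 433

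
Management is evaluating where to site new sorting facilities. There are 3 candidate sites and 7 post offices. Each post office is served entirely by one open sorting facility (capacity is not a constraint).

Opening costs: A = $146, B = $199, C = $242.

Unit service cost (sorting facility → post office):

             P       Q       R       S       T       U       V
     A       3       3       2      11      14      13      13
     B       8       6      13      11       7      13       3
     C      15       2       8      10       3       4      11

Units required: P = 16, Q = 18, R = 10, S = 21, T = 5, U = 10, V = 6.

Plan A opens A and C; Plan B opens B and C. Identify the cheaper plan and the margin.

Plan A: {A, C}: P→A 3·16=48, Q→C 2·18=36, R→A 2·10=20, S→C 10·21=210, T→C 3·5=15, U→C 4·10=40, V→C 11·6=66. Service 435; fixed 388; total 823.
Plan B: {B, C}: P→B 8·16=128, Q→C 2·18=36, R→C 8·10=80, S→C 10·21=210, T→C 3·5=15, U→C 4·10=40, V→B 3·6=18. Service 527; fixed 441; total 968.
Difference: |823 − 968| = 145.

Plan A is cheaper by 145.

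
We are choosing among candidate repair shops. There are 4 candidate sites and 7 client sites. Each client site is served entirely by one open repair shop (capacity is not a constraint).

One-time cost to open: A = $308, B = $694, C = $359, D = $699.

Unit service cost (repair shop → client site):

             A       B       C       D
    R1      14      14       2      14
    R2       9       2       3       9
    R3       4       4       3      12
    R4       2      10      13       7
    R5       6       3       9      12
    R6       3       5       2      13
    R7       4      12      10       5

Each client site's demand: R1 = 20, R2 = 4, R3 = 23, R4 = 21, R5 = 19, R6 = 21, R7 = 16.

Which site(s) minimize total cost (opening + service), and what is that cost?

For any fixed open set, each client site goes to its cheapest open site; total = fixed + service.
{A}: R1→A 14·20=280, R2→A 9·4=36, R3→A 4·23=92, R4→A 2·21=42, R5→A 6·19=114, R6→A 3·21=63, R7→A 4·16=64. Service 691; fixed 308; total 999.
{A, C}: R1→C 2·20=40, R2→C 3·4=12, R3→C 3·23=69, R4→A 2·21=42, R5→A 6·19=114, R6→C 2·21=42, R7→A 4·16=64. Service 383; fixed 667; total 1050.
{C}: R1→C 2·20=40, R2→C 3·4=12, R3→C 3·23=69, R4→C 13·21=273, R5→C 9·19=171, R6→C 2·21=42, R7→C 10·16=160. Service 767; fixed 359; total 1126.
{A, B, C, D}: service 322 + fixed 2060 = 2382
No other subset beats 999.

Open A only; minimum total cost 999.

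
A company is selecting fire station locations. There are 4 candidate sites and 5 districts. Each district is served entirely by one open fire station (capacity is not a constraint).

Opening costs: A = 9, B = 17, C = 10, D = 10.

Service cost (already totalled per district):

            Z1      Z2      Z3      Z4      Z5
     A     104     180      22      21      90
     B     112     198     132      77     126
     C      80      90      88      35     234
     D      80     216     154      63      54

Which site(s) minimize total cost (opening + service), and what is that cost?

For any fixed open set, each district goes to its cheapest open site; total = fixed + service.
{A, C, D}: Z1→C 80, Z2→C 90, Z3→A 22, Z4→A 21, Z5→D 54. Service 267; fixed 29; total 296.
{A, B, C, D}: service 267 + fixed 46 = 313
{A, C}: service 303 + fixed 19 = 322
{A}: service 417 + fixed 9 = 426
No other subset beats 296.

Open A, C and D; minimum total cost 296.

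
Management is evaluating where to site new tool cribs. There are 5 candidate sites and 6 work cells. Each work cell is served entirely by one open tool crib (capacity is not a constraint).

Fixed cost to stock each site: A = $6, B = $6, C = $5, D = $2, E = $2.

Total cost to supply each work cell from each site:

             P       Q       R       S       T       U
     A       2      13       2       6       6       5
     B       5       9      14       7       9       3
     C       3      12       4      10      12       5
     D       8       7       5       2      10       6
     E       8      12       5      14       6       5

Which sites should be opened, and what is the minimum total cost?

For any fixed open set, each work cell goes to its cheapest open site; total = fixed + service.
{A, D}: P→A 2, Q→D 7, R→A 2, S→D 2, T→A 6, U→A 5. Service 24; fixed 8; total 32.
{A, D, E}: P→A 2, Q→D 7, R→A 2, S→D 2, T→A 6, U→A 5. Service 24; fixed 10; total 34.
{A, B, D}: P→A 2, Q→D 7, R→A 2, S→D 2, T→A 6, U→B 3. Service 22; fixed 14; total 36.
{A, B, C, D, E}: P→A 2, Q→D 7, R→A 2, S→D 2, T→A 6, U→B 3. Service 22; fixed 21; total 43.
No other subset beats 32.

Open A and D; minimum total cost 32.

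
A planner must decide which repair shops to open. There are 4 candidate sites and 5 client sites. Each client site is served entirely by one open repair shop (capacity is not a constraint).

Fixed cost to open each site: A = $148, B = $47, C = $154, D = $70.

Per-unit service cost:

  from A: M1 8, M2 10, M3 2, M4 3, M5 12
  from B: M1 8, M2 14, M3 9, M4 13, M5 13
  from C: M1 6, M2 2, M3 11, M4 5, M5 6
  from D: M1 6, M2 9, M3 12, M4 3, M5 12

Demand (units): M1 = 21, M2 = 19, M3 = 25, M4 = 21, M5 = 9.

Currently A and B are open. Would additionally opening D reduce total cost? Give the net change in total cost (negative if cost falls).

No — net change +9 (cost rises by 9).

Current service cost with {A, B}: 579.
Adding D: each client site re-picks its cheapest; new service cost 518, saving 61.
Extra fixed cost: 70. Net change = 70 − 61 = 9.
(Totals: 774 → 783.)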